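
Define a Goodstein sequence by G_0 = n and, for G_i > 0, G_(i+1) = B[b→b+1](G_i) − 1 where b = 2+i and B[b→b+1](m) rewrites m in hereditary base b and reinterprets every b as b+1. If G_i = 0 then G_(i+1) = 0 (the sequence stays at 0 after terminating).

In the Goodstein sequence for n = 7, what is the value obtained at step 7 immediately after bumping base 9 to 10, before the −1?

77777776

base 2: 7 = 2^2 + 2 + 1; at 3: 3^3 + 3 + 1 = 31; next = 30
base 3: 30 = 3^3 + 3; at 4: 4^4 + 4 = 260; next = 259
base 4: 259 = 4^4 + 3; at 5: 5^5 + 3 = 3128; next = 3127
base 5: 3127 = 5^5 + 2; at 6: 6^6 + 2 = 46658; next = 46657
base 6: 46657 = 6^6 + 1; at 7: 7^7 + 1 = 823544; next = 823543
base 7: 823543 = 7^7; at 8: 8^8 = 16777216; next = 16777215
base 8: 16777215 = 7·8^7 + 7·8^6 + 7·8^5 + 7·8^4 + 7·8^3 + 7·8^2 + 7·8 + 7; at 9: 7·9^7 + 7·9^6 + 7·9^5 + 7·9^4 + 7·9^3 + 7·9^2 + 7·9 + 7 = 37665880; next = 37665879
base 9: 37665879 = 7·9^7 + 7·9^6 + 7·9^5 + 7·9^4 + 7·9^3 + 7·9^2 + 7·9 + 6; at 10: 7·10^7 + 7·10^6 + 7·10^5 + 7·10^4 + 7·10^3 + 7·10^2 + 7·10 + 6 = 77777776; next = 77777775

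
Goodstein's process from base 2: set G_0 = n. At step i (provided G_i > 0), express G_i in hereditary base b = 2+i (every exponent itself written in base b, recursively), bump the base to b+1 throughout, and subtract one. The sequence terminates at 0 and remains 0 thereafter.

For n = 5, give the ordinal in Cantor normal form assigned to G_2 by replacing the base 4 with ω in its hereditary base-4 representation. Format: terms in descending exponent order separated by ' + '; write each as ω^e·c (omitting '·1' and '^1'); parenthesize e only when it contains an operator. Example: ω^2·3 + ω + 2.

base 2: 5 = 2^2 + 1; at 3: 3^3 + 1 = 28; next = 27
base 3: 27 = 3^3; at 4: 4^4 = 256; next = 255

ω^3·3 + ω^2·3 + ω·3 + 3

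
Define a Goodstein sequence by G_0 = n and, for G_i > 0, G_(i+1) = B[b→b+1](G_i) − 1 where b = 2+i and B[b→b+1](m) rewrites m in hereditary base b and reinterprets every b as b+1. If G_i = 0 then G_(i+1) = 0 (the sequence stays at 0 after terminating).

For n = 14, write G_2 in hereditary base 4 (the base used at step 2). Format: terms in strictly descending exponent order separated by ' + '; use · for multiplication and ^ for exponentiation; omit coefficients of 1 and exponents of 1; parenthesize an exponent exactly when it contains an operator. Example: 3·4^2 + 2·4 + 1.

4^(4 + 1) + 4^4 + 1

14 —HB2→ 2^(2 + 1) + 2^2 + 2 —bump→ 3^(3 + 1) + 3^3 + 3 = 111 —(−1)→ 110
110 —HB3→ 3^(3 + 1) + 3^3 + 2 —bump→ 4^(4 + 1) + 4^4 + 2 = 1282 —(−1)→ 1281
1281 —HB4→ 4^(4 + 1) + 4^4 + 1 —bump→ 5^(5 + 1) + 5^5 + 1 = 18751 —(−1)→ 18750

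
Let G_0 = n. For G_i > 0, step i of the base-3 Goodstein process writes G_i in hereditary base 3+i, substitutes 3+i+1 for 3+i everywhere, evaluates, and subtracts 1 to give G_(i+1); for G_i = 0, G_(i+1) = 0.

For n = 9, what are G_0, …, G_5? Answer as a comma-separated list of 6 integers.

9, 15, 17, 19, 21, 23

[0] 9 ≡ 3^2 (base 3). Lift 4: 16. −1: 15.
[1] 15 ≡ 3·4 + 3 (base 4). Lift 5: 18. −1: 17.
[2] 17 ≡ 3·5 + 2 (base 5). Lift 6: 20. −1: 19.
[3] 19 ≡ 3·6 + 1 (base 6). Lift 7: 22. −1: 21.
[4] 21 ≡ 3·7 (base 7). Lift 8: 24. −1: 23.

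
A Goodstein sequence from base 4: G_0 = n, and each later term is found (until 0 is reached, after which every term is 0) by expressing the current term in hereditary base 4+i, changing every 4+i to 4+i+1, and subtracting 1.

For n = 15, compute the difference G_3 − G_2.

2

i=0: 15 = 3·4 + 3 (b=4); 4→5: 3·5 + 3 = 18; 18−1 = 17
i=1: 17 = 3·5 + 2 (b=5); 5→6: 3·6 + 2 = 20; 20−1 = 19
i=2: 19 = 3·6 + 1 (b=6); 6→7: 3·7 + 1 = 22; 22−1 = 21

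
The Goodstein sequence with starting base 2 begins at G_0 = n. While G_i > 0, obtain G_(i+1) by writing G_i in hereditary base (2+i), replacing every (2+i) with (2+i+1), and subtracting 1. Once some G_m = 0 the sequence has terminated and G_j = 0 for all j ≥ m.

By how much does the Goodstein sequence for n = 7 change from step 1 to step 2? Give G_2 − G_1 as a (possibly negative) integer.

i=0: 7 = 2^2 + 2 + 1 (b=2); 2→3: 3^3 + 3 + 1 = 31; 31−1 = 30
i=1: 30 = 3^3 + 3 (b=3); 3→4: 4^4 + 4 = 260; 260−1 = 259

229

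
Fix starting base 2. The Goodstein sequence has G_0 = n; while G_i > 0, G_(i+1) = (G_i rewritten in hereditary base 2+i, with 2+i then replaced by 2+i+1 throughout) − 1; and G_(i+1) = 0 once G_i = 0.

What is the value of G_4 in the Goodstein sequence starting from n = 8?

93395

(0) 8|_2 = 2^(2 + 1) ↦ 3^(3 + 1)|_3 = 81 ⇒ 80
(1) 80|_3 = 2·3^3 + 2·3^2 + 2·3 + 2 ↦ 2·4^4 + 2·4^2 + 2·4 + 2|_4 = 554 ⇒ 553
(2) 553|_4 = 2·4^4 + 2·4^2 + 2·4 + 1 ↦ 2·5^5 + 2·5^2 + 2·5 + 1|_5 = 6311 ⇒ 6310
(3) 6310|_5 = 2·5^5 + 2·5^2 + 2·5 ↦ 2·6^6 + 2·6^2 + 2·6|_6 = 93396 ⇒ 93395
(4) 93395|_6 = 2·6^6 + 2·6^2 + 6 + 5 ↦ 2·7^7 + 2·7^2 + 7 + 5|_7 = 1647196 ⇒ 1647195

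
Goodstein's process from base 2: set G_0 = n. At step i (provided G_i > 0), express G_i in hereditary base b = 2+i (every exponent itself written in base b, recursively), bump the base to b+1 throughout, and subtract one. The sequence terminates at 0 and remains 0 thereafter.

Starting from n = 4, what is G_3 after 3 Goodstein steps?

(0) 4|_2 = 2^2 ↦ 3^3|_3 = 27 ⇒ 26
(1) 26|_3 = 2·3^2 + 2·3 + 2 ↦ 2·4^2 + 2·4 + 2|_4 = 42 ⇒ 41
(2) 41|_4 = 2·4^2 + 2·4 + 1 ↦ 2·5^2 + 2·5 + 1|_5 = 61 ⇒ 60

60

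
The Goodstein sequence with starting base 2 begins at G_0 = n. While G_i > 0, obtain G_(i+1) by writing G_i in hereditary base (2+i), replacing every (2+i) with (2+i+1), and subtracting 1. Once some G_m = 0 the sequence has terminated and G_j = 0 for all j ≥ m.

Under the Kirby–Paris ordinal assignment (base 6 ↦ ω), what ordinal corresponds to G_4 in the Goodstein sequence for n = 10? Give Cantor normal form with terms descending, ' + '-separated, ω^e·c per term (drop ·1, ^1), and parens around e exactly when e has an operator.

ω^ω·5 + ω^5·5 + ω^4·5 + ω^3·5 + ω^2·5 + ω·5 + 5

step 0: 10 = 2^(2 + 1) + 2; sub 3 for 2: 3^(3 + 1) + 3; = 84; G_1 = 84−1 = 83
step 1: 83 = 3^(3 + 1) + 2; sub 4 for 3: 4^(4 + 1) + 2; = 1026; G_2 = 1026−1 = 1025
step 2: 1025 = 4^(4 + 1) + 1; sub 5 for 4: 5^(5 + 1) + 1; = 15626; G_3 = 15626−1 = 15625
step 3: 15625 = 5^(5 + 1); sub 6 for 5: 6^(6 + 1); = 279936; G_4 = 279936−1 = 279935
step 4: 279935 = 5·6^6 + 5·6^5 + 5·6^4 + 5·6^3 + 5·6^2 + 5·6 + 5; sub 7 for 6: 5·7^7 + 5·7^5 + 5·7^4 + 5·7^3 + 5·7^2 + 5·7 + 5; = 4215755; G_5 = 4215755−1 = 4215754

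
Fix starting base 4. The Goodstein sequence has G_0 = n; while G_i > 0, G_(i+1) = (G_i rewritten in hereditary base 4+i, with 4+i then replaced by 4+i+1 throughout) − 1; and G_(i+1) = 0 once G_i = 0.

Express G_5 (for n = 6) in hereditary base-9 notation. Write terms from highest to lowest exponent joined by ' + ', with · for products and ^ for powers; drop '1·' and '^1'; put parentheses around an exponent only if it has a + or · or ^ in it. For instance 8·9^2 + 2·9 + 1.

4

i=0: 6 = 4 + 2 (b=4); 4→5: 5 + 2 = 7; 7−1 = 6
i=1: 6 = 5 + 1 (b=5); 5→6: 6 + 1 = 7; 7−1 = 6
i=2: 6 = 6 (b=6); 6→7: 7 = 7; 7−1 = 6
i=3: 6 = 6 (b=7); 7→8: 6 = 6; 6−1 = 5
i=4: 5 = 5 (b=8); 8→9: 5 = 5; 5−1 = 4
i=5: 4 = 4 (b=9); 9→10: 4 = 4; 4−1 = 3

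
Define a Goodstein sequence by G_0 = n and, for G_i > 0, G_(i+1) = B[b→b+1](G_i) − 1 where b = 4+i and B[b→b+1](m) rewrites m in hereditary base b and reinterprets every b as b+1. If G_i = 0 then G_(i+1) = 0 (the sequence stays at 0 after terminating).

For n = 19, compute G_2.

G_0=19  [base 4] 4^2 + 3  →[4↦5]→  5^2 + 3 = 28  −1 ⇒ G_1=27
G_1=27  [base 5] 5^2 + 2  →[5↦6]→  6^2 + 2 = 38  −1 ⇒ G_2=37
G_2=37  [base 6] 6^2 + 1  →[6↦7]→  7^2 + 1 = 50  −1 ⇒ G_3=49

37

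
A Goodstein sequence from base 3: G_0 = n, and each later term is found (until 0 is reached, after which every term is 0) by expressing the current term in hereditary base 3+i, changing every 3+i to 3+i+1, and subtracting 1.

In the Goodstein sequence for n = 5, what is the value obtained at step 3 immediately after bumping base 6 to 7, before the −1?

i=0: 5 = 3 + 2 (b=3); 3→4: 4 + 2 = 6; 6−1 = 5
i=1: 5 = 4 + 1 (b=4); 4→5: 5 + 1 = 6; 6−1 = 5
i=2: 5 = 5 (b=5); 5→6: 6 = 6; 6−1 = 5

5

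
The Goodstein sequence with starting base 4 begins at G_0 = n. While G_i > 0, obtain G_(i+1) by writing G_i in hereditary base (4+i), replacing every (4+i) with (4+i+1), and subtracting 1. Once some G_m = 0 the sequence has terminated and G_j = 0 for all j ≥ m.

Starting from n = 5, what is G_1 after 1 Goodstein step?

5

5 —HB4→ 4 + 1 —bump→ 5 + 1 = 6 —(−1)→ 5
5 —HB5→ 5 —bump→ 6 = 6 —(−1)→ 5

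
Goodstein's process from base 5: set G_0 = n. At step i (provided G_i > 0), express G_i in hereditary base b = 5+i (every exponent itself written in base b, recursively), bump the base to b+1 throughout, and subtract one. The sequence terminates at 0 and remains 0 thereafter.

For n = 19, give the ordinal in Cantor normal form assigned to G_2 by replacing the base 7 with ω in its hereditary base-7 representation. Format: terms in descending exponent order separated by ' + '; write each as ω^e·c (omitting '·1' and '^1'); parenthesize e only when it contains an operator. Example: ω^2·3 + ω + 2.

(0) 19|_5 = 3·5 + 4 ↦ 3·6 + 4|_6 = 22 ⇒ 21
(1) 21|_6 = 3·6 + 3 ↦ 3·7 + 3|_7 = 24 ⇒ 23
(2) 23|_7 = 3·7 + 2 ↦ 3·8 + 2|_8 = 26 ⇒ 25

ω·3 + 2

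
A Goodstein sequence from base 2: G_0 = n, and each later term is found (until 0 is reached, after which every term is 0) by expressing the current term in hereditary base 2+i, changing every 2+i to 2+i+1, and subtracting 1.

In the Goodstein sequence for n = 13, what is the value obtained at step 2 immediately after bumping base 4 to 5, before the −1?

G_0=13  [base 2] 2^(2 + 1) + 2^2 + 1  →[2↦3]→  3^(3 + 1) + 3^3 + 1 = 109  −1 ⇒ G_1=108
G_1=108  [base 3] 3^(3 + 1) + 3^3  →[3↦4]→  4^(4 + 1) + 4^4 = 1280  −1 ⇒ G_2=1279

16093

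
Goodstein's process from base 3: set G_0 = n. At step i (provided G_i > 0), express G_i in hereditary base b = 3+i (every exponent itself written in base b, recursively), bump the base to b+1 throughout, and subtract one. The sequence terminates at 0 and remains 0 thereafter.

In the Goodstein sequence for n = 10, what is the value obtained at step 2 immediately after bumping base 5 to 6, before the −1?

base 3: 10 = 3^2 + 1; at 4: 4^2 + 1 = 17; next = 16
base 4: 16 = 4^2; at 5: 5^2 = 25; next = 24
base 5: 24 = 4·5 + 4; at 6: 4·6 + 4 = 28; next = 27

28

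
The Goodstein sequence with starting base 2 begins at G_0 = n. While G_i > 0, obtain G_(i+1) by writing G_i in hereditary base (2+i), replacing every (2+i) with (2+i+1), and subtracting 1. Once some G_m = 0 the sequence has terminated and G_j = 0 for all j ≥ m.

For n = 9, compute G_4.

140743

(0) 9|_2 = 2^(2 + 1) + 1 ↦ 3^(3 + 1) + 1|_3 = 82 ⇒ 81
(1) 81|_3 = 3^(3 + 1) ↦ 4^(4 + 1)|_4 = 1024 ⇒ 1023
(2) 1023|_4 = 3·4^4 + 3·4^3 + 3·4^2 + 3·4 + 3 ↦ 3·5^5 + 3·5^3 + 3·5^2 + 3·5 + 3|_5 = 9843 ⇒ 9842
(3) 9842|_5 = 3·5^5 + 3·5^3 + 3·5^2 + 3·5 + 2 ↦ 3·6^6 + 3·6^3 + 3·6^2 + 3·6 + 2|_6 = 140744 ⇒ 140743
(4) 140743|_6 = 3·6^6 + 3·6^3 + 3·6^2 + 3·6 + 1 ↦ 3·7^7 + 3·7^3 + 3·7^2 + 3·7 + 1|_7 = 2471827 ⇒ 2471826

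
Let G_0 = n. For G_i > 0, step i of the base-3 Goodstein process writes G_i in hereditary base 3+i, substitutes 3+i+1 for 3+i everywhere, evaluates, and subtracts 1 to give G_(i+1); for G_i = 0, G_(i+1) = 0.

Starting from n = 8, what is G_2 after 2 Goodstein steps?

step 0: 8 = 2·3 + 2; sub 4 for 3: 2·4 + 2; = 10; G_1 = 10−1 = 9
step 1: 9 = 2·4 + 1; sub 5 for 4: 2·5 + 1; = 11; G_2 = 11−1 = 10
step 2: 10 = 2·5; sub 6 for 5: 2·6; = 12; G_3 = 12−1 = 11

10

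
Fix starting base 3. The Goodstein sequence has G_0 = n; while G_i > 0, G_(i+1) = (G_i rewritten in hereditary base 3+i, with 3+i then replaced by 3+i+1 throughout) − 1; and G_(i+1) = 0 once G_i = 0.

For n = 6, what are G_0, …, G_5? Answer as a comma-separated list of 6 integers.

6, 7, 7, 7, 7, 7

[0] 6 ≡ 2·3 (base 3). Lift 4: 8. −1: 7.
[1] 7 ≡ 4 + 3 (base 4). Lift 5: 8. −1: 7.
[2] 7 ≡ 5 + 2 (base 5). Lift 6: 8. −1: 7.
[3] 7 ≡ 6 + 1 (base 6). Lift 7: 8. −1: 7.
[4] 7 ≡ 7 (base 7). Lift 8: 8. −1: 7.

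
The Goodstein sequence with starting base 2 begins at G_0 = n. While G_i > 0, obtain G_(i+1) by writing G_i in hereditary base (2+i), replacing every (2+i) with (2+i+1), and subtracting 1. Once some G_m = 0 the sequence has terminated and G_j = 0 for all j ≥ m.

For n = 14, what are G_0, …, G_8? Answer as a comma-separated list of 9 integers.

step 0: 14 = 2^(2 + 1) + 2^2 + 2; sub 3 for 2: 3^(3 + 1) + 3^3 + 3; = 111; G_1 = 111−1 = 110
step 1: 110 = 3^(3 + 1) + 3^3 + 2; sub 4 for 3: 4^(4 + 1) + 4^4 + 2; = 1282; G_2 = 1282−1 = 1281
step 2: 1281 = 4^(4 + 1) + 4^4 + 1; sub 5 for 4: 5^(5 + 1) + 5^5 + 1; = 18751; G_3 = 18751−1 = 18750
step 3: 18750 = 5^(5 + 1) + 5^5; sub 6 for 5: 6^(6 + 1) + 6^6; = 326592; G_4 = 326592−1 = 326591
step 4: 326591 = 6^(6 + 1) + 5·6^5 + 5·6^4 + 5·6^3 + 5·6^2 + 5·6 + 5; sub 7 for 6: 7^(7 + 1) + 5·7^5 + 5·7^4 + 5·7^3 + 5·7^2 + 5·7 + 5; = 5862841; G_5 = 5862841−1 = 5862840
step 5: 5862840 = 7^(7 + 1) + 5·7^5 + 5·7^4 + 5·7^3 + 5·7^2 + 5·7 + 4; sub 8 for 7: 8^(8 + 1) + 5·8^5 + 5·8^4 + 5·8^3 + 5·8^2 + 5·8 + 4; = 134404972; G_6 = 134404972−1 = 134404971
step 6: 134404971 = 8^(8 + 1) + 5·8^5 + 5·8^4 + 5·8^3 + 5·8^2 + 5·8 + 3; sub 9 for 8: 9^(9 + 1) + 5·9^5 + 5·9^4 + 5·9^3 + 5·9^2 + 5·9 + 3; = 3487116549; G_7 = 3487116549−1 = 3487116548
step 7: 3487116548 = 9^(9 + 1) + 5·9^5 + 5·9^4 + 5·9^3 + 5·9^2 + 5·9 + 2; sub 10 for 9: 10^(10 + 1) + 5·10^5 + 5·10^4 + 5·10^3 + 5·10^2 + 5·10 + 2; = 100000555552; G_8 = 100000555552−1 = 100000555551

14, 110, 1281, 18750, 326591, 5862840, 134404971, 3487116548, 100000555551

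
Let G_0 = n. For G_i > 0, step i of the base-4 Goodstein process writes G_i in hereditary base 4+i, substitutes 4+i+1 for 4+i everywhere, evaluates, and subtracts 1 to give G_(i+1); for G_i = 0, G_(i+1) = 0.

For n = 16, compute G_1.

24

G_0 = 16. HB_4(16) = 4^2. Bump = 25. G_1 = 24.
G_1 = 24. HB_5(24) = 4·5 + 4. Bump = 28. G_2 = 27.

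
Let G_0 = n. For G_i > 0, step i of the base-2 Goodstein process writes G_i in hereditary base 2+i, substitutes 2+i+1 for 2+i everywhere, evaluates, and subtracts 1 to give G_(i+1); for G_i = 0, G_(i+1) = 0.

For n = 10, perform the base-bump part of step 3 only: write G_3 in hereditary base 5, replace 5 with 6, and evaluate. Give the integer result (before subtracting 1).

10 —HB2→ 2^(2 + 1) + 2 —bump→ 3^(3 + 1) + 3 = 84 —(−1)→ 83
83 —HB3→ 3^(3 + 1) + 2 —bump→ 4^(4 + 1) + 2 = 1026 —(−1)→ 1025
1025 —HB4→ 4^(4 + 1) + 1 —bump→ 5^(5 + 1) + 1 = 15626 —(−1)→ 15625
15625 —HB5→ 5^(5 + 1) —bump→ 6^(6 + 1) = 279936 —(−1)→ 279935

279936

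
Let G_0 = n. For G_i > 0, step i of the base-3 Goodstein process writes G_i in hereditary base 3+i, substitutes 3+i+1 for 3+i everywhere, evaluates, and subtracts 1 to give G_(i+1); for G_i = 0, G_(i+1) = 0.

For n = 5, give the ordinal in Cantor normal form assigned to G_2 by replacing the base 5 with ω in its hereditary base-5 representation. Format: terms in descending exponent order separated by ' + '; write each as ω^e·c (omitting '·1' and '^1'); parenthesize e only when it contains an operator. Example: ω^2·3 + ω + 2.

i=0: 5 = 3 + 2 (b=3); 3→4: 4 + 2 = 6; 6−1 = 5
i=1: 5 = 4 + 1 (b=4); 4→5: 5 + 1 = 6; 6−1 = 5
i=2: 5 = 5 (b=5); 5→6: 6 = 6; 6−1 = 5

ω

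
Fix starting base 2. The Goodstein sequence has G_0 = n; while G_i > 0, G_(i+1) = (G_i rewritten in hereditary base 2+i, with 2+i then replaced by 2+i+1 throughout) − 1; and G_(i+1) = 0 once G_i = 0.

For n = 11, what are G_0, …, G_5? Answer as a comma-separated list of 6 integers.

i=0: 11 = 2^(2 + 1) + 2 + 1 (b=2); 2→3: 3^(3 + 1) + 3 + 1 = 85; 85−1 = 84
i=1: 84 = 3^(3 + 1) + 3 (b=3); 3→4: 4^(4 + 1) + 4 = 1028; 1028−1 = 1027
i=2: 1027 = 4^(4 + 1) + 3 (b=4); 4→5: 5^(5 + 1) + 3 = 15628; 15628−1 = 15627
i=3: 15627 = 5^(5 + 1) + 2 (b=5); 5→6: 6^(6 + 1) + 2 = 279938; 279938−1 = 279937
i=4: 279937 = 6^(6 + 1) + 1 (b=6); 6→7: 7^(7 + 1) + 1 = 5764802; 5764802−1 = 5764801

11, 84, 1027, 15627, 279937, 5764801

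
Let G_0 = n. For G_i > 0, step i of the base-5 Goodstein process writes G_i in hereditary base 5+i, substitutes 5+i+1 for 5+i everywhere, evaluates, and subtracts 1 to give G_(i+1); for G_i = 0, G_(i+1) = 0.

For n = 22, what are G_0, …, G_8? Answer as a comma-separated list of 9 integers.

22, 25, 28, 31, 33, 35, 37, 39, 41

step 0: 22 = 4·5 + 2; sub 6 for 5: 4·6 + 2; = 26; G_1 = 26−1 = 25
step 1: 25 = 4·6 + 1; sub 7 for 6: 4·7 + 1; = 29; G_2 = 29−1 = 28
step 2: 28 = 4·7; sub 8 for 7: 4·8; = 32; G_3 = 32−1 = 31
step 3: 31 = 3·8 + 7; sub 9 for 8: 3·9 + 7; = 34; G_4 = 34−1 = 33
step 4: 33 = 3·9 + 6; sub 10 for 9: 3·10 + 6; = 36; G_5 = 36−1 = 35
step 5: 35 = 3·10 + 5; sub 11 for 10: 3·11 + 5; = 38; G_6 = 38−1 = 37
step 6: 37 = 3·11 + 4; sub 12 for 11: 3·12 + 4; = 40; G_7 = 40−1 = 39
step 7: 39 = 3·12 + 3; sub 13 for 12: 3·13 + 3; = 42; G_8 = 42−1 = 41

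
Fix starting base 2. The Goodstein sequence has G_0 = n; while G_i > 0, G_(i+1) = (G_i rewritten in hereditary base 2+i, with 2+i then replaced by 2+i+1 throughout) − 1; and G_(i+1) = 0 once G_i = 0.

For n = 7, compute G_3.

3127

(0) 7|_2 = 2^2 + 2 + 1 ↦ 3^3 + 3 + 1|_3 = 31 ⇒ 30
(1) 30|_3 = 3^3 + 3 ↦ 4^4 + 4|_4 = 260 ⇒ 259
(2) 259|_4 = 4^4 + 3 ↦ 5^5 + 3|_5 = 3128 ⇒ 3127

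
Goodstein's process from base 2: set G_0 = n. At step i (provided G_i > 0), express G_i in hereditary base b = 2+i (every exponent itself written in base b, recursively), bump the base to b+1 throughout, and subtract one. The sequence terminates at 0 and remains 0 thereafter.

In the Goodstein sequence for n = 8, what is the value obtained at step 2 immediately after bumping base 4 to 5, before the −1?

[0] 8 ≡ 2^(2 + 1) (base 2). Lift 3: 81. −1: 80.
[1] 80 ≡ 2·3^3 + 2·3^2 + 2·3 + 2 (base 3). Lift 4: 554. −1: 553.
[2] 553 ≡ 2·4^4 + 2·4^2 + 2·4 + 1 (base 4). Lift 5: 6311. −1: 6310.

6311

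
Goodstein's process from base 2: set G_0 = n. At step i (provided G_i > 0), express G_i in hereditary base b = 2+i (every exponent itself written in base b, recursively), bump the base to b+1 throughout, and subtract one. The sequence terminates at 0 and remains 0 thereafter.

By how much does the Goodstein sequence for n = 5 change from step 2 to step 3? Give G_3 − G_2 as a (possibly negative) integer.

212

base 2: 5 = 2^2 + 1; at 3: 3^3 + 1 = 28; next = 27
base 3: 27 = 3^3; at 4: 4^4 = 256; next = 255
base 4: 255 = 3·4^3 + 3·4^2 + 3·4 + 3; at 5: 3·5^3 + 3·5^2 + 3·5 + 3 = 468; next = 467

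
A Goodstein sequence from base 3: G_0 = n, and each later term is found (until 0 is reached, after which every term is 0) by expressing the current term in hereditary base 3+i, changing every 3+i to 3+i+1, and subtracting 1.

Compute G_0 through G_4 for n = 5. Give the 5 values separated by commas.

G_0 = 5. HB_3(5) = 3 + 2. Bump = 6. G_1 = 5.
G_1 = 5. HB_4(5) = 4 + 1. Bump = 6. G_2 = 5.
G_2 = 5. HB_5(5) = 5. Bump = 6. G_3 = 5.
G_3 = 5. HB_6(5) = 5. Bump = 5. G_4 = 4.

5, 5, 5, 5, 4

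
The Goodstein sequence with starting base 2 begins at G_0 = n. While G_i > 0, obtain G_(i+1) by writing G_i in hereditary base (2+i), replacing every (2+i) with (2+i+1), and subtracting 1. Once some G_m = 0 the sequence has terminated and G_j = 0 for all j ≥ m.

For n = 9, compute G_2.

1023

(0) 9|_2 = 2^(2 + 1) + 1 ↦ 3^(3 + 1) + 1|_3 = 82 ⇒ 81
(1) 81|_3 = 3^(3 + 1) ↦ 4^(4 + 1)|_4 = 1024 ⇒ 1023
(2) 1023|_4 = 3·4^4 + 3·4^3 + 3·4^2 + 3·4 + 3 ↦ 3·5^5 + 3·5^3 + 3·5^2 + 3·5 + 3|_5 = 9843 ⇒ 9842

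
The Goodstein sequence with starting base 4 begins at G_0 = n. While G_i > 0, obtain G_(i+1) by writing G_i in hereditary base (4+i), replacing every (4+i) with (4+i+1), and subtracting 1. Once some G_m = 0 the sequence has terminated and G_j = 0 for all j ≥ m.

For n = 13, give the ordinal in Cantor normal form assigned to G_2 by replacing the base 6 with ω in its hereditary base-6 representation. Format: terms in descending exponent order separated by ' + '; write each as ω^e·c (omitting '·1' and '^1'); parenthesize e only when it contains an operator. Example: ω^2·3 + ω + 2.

G_0 = 13. HB_4(13) = 3·4 + 1. Bump = 16. G_1 = 15.
G_1 = 15. HB_5(15) = 3·5. Bump = 18. G_2 = 17.
G_2 = 17. HB_6(17) = 2·6 + 5. Bump = 19. G_3 = 18.

ω·2 + 5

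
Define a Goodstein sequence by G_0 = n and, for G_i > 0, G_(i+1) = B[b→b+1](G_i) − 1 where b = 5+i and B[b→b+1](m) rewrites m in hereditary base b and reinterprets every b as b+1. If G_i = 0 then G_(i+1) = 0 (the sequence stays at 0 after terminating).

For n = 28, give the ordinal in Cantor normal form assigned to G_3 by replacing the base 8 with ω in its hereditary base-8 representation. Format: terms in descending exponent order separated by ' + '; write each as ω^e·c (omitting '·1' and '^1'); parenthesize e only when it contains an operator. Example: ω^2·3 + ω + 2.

ω^2

28 —HB5→ 5^2 + 3 —bump→ 6^2 + 3 = 39 —(−1)→ 38
38 —HB6→ 6^2 + 2 —bump→ 7^2 + 2 = 51 —(−1)→ 50
50 —HB7→ 7^2 + 1 —bump→ 8^2 + 1 = 65 —(−1)→ 64
64 —HB8→ 8^2 —bump→ 9^2 = 81 —(−1)→ 80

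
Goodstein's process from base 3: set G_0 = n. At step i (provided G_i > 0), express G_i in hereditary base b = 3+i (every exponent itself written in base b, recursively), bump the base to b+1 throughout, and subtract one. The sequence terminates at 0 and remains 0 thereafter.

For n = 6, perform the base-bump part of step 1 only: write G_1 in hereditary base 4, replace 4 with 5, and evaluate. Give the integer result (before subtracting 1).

[0] 6 ≡ 2·3 (base 3). Lift 4: 8. −1: 7.
[1] 7 ≡ 4 + 3 (base 4). Lift 5: 8. −1: 7.

8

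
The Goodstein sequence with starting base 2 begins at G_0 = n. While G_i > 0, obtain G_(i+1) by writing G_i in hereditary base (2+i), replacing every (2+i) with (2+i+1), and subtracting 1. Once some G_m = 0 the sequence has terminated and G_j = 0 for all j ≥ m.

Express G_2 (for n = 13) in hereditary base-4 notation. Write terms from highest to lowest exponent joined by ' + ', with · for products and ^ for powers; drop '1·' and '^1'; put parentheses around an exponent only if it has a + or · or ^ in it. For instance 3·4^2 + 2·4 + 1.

13 —HB2→ 2^(2 + 1) + 2^2 + 1 —bump→ 3^(3 + 1) + 3^3 + 1 = 109 —(−1)→ 108
108 —HB3→ 3^(3 + 1) + 3^3 —bump→ 4^(4 + 1) + 4^4 = 1280 —(−1)→ 1279

4^(4 + 1) + 3·4^3 + 3·4^2 + 3·4 + 3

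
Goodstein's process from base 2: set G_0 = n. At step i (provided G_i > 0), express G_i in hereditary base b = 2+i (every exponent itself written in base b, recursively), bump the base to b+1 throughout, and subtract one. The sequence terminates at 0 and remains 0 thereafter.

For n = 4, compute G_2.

G_0 = 4. HB_2(4) = 2^2. Bump = 27. G_1 = 26.
G_1 = 26. HB_3(26) = 2·3^2 + 2·3 + 2. Bump = 42. G_2 = 41.
G_2 = 41. HB_4(41) = 2·4^2 + 2·4 + 1. Bump = 61. G_3 = 60.

41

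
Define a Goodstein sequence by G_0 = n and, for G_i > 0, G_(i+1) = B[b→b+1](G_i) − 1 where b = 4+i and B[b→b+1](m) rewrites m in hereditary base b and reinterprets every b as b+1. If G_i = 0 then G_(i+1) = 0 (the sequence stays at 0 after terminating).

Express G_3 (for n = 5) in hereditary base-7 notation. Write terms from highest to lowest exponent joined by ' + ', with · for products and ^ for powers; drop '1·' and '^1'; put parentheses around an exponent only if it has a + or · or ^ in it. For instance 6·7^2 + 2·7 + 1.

4

(0) 5|_4 = 4 + 1 ↦ 5 + 1|_5 = 6 ⇒ 5
(1) 5|_5 = 5 ↦ 6|_6 = 6 ⇒ 5
(2) 5|_6 = 5 ↦ 5|_7 = 5 ⇒ 4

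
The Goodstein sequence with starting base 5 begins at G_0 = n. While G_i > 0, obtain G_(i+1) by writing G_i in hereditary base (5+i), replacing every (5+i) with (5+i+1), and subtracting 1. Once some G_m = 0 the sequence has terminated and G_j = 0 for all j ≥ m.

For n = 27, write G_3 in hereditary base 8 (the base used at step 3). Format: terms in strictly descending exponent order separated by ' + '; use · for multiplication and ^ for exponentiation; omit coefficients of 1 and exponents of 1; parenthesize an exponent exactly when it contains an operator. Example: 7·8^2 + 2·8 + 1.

base 5: 27 = 5^2 + 2; at 6: 6^2 + 2 = 38; next = 37
base 6: 37 = 6^2 + 1; at 7: 7^2 + 1 = 50; next = 49
base 7: 49 = 7^2; at 8: 8^2 = 64; next = 63
base 8: 63 = 7·8 + 7; at 9: 7·9 + 7 = 70; next = 69

7·8 + 7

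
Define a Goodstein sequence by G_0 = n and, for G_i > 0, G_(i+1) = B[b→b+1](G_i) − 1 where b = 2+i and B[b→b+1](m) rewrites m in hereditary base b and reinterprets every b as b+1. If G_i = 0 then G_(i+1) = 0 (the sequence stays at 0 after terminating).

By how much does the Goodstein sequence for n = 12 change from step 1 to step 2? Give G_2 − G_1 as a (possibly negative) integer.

[0] 12 ≡ 2^(2 + 1) + 2^2 (base 2). Lift 3: 108. −1: 107.
[1] 107 ≡ 3^(3 + 1) + 2·3^2 + 2·3 + 2 (base 3). Lift 4: 1066. −1: 1065.

958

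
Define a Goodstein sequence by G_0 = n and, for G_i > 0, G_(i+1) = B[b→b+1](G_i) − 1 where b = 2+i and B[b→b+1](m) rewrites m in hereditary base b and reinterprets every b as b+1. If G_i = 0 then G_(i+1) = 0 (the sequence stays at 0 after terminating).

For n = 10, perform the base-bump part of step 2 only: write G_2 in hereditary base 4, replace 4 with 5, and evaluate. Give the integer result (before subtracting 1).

15626

i=0: 10 = 2^(2 + 1) + 2 (b=2); 2→3: 3^(3 + 1) + 3 = 84; 84−1 = 83
i=1: 83 = 3^(3 + 1) + 2 (b=3); 3→4: 4^(4 + 1) + 2 = 1026; 1026−1 = 1025
i=2: 1025 = 4^(4 + 1) + 1 (b=4); 4→5: 5^(5 + 1) + 1 = 15626; 15626−1 = 15625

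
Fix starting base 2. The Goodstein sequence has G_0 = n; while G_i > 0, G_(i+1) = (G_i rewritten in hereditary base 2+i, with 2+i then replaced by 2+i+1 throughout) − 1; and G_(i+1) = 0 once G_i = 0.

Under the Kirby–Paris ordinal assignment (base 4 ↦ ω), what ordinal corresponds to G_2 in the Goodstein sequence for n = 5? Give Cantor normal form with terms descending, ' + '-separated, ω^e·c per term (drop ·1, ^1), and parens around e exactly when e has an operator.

(0) 5|_2 = 2^2 + 1 ↦ 3^3 + 1|_3 = 28 ⇒ 27
(1) 27|_3 = 3^3 ↦ 4^4|_4 = 256 ⇒ 255
(2) 255|_4 = 3·4^3 + 3·4^2 + 3·4 + 3 ↦ 3·5^3 + 3·5^2 + 3·5 + 3|_5 = 468 ⇒ 467

ω^3·3 + ω^2·3 + ω·3 + 3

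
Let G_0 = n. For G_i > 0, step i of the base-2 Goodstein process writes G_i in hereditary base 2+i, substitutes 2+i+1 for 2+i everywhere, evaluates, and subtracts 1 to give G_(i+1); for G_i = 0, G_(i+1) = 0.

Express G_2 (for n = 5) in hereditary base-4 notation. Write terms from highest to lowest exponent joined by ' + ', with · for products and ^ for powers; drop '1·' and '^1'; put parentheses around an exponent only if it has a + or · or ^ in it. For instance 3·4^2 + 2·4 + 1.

3·4^3 + 3·4^2 + 3·4 + 3

i=0: 5 = 2^2 + 1 (b=2); 2→3: 3^3 + 1 = 28; 28−1 = 27
i=1: 27 = 3^3 (b=3); 3→4: 4^4 = 256; 256−1 = 255
i=2: 255 = 3·4^3 + 3·4^2 + 3·4 + 3 (b=4); 4→5: 3·5^3 + 3·5^2 + 3·5 + 3 = 468; 468−1 = 467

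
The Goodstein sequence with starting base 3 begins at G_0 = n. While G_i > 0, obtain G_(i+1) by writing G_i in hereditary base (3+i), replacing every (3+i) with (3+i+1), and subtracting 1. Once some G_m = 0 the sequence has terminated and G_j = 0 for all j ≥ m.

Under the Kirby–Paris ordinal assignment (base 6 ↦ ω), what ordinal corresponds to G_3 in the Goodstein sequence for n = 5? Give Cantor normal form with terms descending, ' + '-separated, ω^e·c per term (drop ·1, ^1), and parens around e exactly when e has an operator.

5

G_0 = 5. HB_3(5) = 3 + 2. Bump = 6. G_1 = 5.
G_1 = 5. HB_4(5) = 4 + 1. Bump = 6. G_2 = 5.
G_2 = 5. HB_5(5) = 5. Bump = 6. G_3 = 5.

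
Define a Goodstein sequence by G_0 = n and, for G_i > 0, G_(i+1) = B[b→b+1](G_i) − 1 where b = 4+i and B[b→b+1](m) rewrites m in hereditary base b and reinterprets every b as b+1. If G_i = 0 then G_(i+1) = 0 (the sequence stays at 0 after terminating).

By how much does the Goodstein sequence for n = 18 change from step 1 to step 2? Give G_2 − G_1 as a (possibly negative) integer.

step 0: 18 = 4^2 + 2; sub 5 for 4: 5^2 + 2; = 27; G_1 = 27−1 = 26
step 1: 26 = 5^2 + 1; sub 6 for 5: 6^2 + 1; = 37; G_2 = 37−1 = 36

10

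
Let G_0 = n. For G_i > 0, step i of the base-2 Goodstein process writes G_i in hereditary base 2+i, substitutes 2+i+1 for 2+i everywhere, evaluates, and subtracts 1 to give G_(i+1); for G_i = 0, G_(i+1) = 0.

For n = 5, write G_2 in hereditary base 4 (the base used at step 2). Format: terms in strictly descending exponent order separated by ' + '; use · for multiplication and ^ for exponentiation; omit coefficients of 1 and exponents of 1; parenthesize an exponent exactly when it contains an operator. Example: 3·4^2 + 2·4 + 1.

step 0: 5 = 2^2 + 1; sub 3 for 2: 3^3 + 1; = 28; G_1 = 28−1 = 27
step 1: 27 = 3^3; sub 4 for 3: 4^4; = 256; G_2 = 256−1 = 255
step 2: 255 = 3·4^3 + 3·4^2 + 3·4 + 3; sub 5 for 4: 3·5^3 + 3·5^2 + 3·5 + 3; = 468; G_3 = 468−1 = 467

3·4^3 + 3·4^2 + 3·4 + 3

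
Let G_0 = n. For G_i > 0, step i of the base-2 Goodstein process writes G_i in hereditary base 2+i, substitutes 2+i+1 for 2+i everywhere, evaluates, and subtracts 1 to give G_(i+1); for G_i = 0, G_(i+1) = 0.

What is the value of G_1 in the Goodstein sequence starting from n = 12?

107

step 0: 12 = 2^(2 + 1) + 2^2; sub 3 for 2: 3^(3 + 1) + 3^3; = 108; G_1 = 108−1 = 107
step 1: 107 = 3^(3 + 1) + 2·3^2 + 2·3 + 2; sub 4 for 3: 4^(4 + 1) + 2·4^2 + 2·4 + 2; = 1066; G_2 = 1066−1 = 1065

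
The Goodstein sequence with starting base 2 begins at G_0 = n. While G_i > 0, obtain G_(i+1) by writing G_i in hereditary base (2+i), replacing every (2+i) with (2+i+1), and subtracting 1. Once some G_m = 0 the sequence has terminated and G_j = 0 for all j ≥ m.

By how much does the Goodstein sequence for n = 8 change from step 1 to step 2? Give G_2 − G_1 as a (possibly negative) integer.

473

(0) 8|_2 = 2^(2 + 1) ↦ 3^(3 + 1)|_3 = 81 ⇒ 80
(1) 80|_3 = 2·3^3 + 2·3^2 + 2·3 + 2 ↦ 2·4^4 + 2·4^2 + 2·4 + 2|_4 = 554 ⇒ 553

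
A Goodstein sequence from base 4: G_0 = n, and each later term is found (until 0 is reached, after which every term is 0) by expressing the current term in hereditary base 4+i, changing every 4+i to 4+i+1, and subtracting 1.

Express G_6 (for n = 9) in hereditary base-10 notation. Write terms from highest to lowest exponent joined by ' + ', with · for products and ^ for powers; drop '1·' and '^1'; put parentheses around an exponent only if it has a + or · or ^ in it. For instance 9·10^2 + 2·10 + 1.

10 + 1

(0) 9|_4 = 2·4 + 1 ↦ 2·5 + 1|_5 = 11 ⇒ 10
(1) 10|_5 = 2·5 ↦ 2·6|_6 = 12 ⇒ 11
(2) 11|_6 = 6 + 5 ↦ 7 + 5|_7 = 12 ⇒ 11
(3) 11|_7 = 7 + 4 ↦ 8 + 4|_8 = 12 ⇒ 11
(4) 11|_8 = 8 + 3 ↦ 9 + 3|_9 = 12 ⇒ 11
(5) 11|_9 = 9 + 2 ↦ 10 + 2|_10 = 12 ⇒ 11
(6) 11|_10 = 10 + 1 ↦ 11 + 1|_11 = 12 ⇒ 11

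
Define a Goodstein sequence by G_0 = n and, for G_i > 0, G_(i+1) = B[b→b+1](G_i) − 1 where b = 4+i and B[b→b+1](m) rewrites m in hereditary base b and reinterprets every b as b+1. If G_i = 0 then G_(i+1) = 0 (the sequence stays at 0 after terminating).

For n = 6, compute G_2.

[0] 6 ≡ 4 + 2 (base 4). Lift 5: 7. −1: 6.
[1] 6 ≡ 5 + 1 (base 5). Lift 6: 7. −1: 6.

6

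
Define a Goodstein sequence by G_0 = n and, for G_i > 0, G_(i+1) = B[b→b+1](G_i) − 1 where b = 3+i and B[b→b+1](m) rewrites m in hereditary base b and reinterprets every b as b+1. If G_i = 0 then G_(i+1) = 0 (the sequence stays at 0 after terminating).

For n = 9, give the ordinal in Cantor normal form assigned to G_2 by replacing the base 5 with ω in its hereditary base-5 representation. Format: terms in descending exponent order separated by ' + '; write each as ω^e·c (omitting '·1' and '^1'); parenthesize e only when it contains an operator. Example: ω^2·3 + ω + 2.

ω·3 + 2

9 —HB3→ 3^2 —bump→ 4^2 = 16 —(−1)→ 15
15 —HB4→ 3·4 + 3 —bump→ 3·5 + 3 = 18 —(−1)→ 17
17 —HB5→ 3·5 + 2 —bump→ 3·6 + 2 = 20 —(−1)→ 19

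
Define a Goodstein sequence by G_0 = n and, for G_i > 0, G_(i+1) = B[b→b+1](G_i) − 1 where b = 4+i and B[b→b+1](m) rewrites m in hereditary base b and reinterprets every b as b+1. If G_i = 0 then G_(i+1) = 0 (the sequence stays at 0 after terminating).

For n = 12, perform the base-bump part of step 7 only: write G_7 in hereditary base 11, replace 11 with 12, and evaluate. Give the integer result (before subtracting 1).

G_0 = 12. HB_4(12) = 3·4. Bump = 15. G_1 = 14.
G_1 = 14. HB_5(14) = 2·5 + 4. Bump = 16. G_2 = 15.
G_2 = 15. HB_6(15) = 2·6 + 3. Bump = 17. G_3 = 16.
G_3 = 16. HB_7(16) = 2·7 + 2. Bump = 18. G_4 = 17.
G_4 = 17. HB_8(17) = 2·8 + 1. Bump = 19. G_5 = 18.
G_5 = 18. HB_9(18) = 2·9. Bump = 20. G_6 = 19.
G_6 = 19. HB_10(19) = 10 + 9. Bump = 20. G_7 = 19.

20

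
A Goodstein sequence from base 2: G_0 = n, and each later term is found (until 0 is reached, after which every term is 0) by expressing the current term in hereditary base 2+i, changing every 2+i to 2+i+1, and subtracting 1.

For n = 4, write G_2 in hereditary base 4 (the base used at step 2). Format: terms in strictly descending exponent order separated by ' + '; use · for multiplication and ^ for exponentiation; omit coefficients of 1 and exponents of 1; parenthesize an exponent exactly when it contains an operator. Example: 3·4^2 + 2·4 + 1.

(0) 4|_2 = 2^2 ↦ 3^3|_3 = 27 ⇒ 26
(1) 26|_3 = 2·3^2 + 2·3 + 2 ↦ 2·4^2 + 2·4 + 2|_4 = 42 ⇒ 41

2·4^2 + 2·4 + 1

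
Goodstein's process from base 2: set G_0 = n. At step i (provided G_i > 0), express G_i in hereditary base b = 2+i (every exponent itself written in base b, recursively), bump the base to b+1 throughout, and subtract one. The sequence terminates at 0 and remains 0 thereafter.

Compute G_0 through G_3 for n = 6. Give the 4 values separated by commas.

[0] 6 ≡ 2^2 + 2 (base 2). Lift 3: 30. −1: 29.
[1] 29 ≡ 3^3 + 2 (base 3). Lift 4: 258. −1: 257.
[2] 257 ≡ 4^4 + 1 (base 4). Lift 5: 3126. −1: 3125.

6, 29, 257, 3125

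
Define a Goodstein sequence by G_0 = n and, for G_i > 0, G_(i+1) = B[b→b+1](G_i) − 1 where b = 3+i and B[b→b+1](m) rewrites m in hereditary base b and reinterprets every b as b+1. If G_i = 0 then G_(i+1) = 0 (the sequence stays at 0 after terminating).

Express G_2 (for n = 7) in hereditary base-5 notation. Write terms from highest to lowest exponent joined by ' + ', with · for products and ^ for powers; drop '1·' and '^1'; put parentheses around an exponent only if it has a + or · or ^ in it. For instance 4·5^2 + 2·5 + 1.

i=0: 7 = 2·3 + 1 (b=3); 3→4: 2·4 + 1 = 9; 9−1 = 8
i=1: 8 = 2·4 (b=4); 4→5: 2·5 = 10; 10−1 = 9

5 + 4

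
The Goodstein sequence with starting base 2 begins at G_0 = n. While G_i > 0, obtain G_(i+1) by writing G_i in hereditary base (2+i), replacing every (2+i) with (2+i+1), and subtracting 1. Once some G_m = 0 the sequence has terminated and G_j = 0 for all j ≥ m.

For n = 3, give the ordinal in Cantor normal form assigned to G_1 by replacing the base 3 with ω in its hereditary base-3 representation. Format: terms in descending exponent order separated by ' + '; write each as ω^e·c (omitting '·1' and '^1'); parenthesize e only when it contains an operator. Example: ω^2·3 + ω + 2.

ω

[0] 3 ≡ 2 + 1 (base 2). Lift 3: 4. −1: 3.
[1] 3 ≡ 3 (base 3). Lift 4: 4. −1: 3.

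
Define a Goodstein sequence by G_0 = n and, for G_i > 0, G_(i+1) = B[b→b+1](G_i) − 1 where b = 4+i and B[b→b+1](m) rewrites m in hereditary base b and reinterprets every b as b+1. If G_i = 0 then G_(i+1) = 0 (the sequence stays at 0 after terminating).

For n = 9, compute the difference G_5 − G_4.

0

step 0: 9 = 2·4 + 1; sub 5 for 4: 2·5 + 1; = 11; G_1 = 11−1 = 10
step 1: 10 = 2·5; sub 6 for 5: 2·6; = 12; G_2 = 12−1 = 11
step 2: 11 = 6 + 5; sub 7 for 6: 7 + 5; = 12; G_3 = 12−1 = 11
step 3: 11 = 7 + 4; sub 8 for 7: 8 + 4; = 12; G_4 = 12−1 = 11
step 4: 11 = 8 + 3; sub 9 for 8: 9 + 3; = 12; G_5 = 12−1 = 11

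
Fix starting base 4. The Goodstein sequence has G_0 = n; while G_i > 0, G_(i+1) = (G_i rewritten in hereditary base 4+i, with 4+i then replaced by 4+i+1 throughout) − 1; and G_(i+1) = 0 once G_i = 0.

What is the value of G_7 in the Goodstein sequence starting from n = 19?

81

i=0: 19 = 4^2 + 3 (b=4); 4→5: 5^2 + 3 = 28; 28−1 = 27
i=1: 27 = 5^2 + 2 (b=5); 5→6: 6^2 + 2 = 38; 38−1 = 37
i=2: 37 = 6^2 + 1 (b=6); 6→7: 7^2 + 1 = 50; 50−1 = 49
i=3: 49 = 7^2 (b=7); 7→8: 8^2 = 64; 64−1 = 63
i=4: 63 = 7·8 + 7 (b=8); 8→9: 7·9 + 7 = 70; 70−1 = 69
i=5: 69 = 7·9 + 6 (b=9); 9→10: 7·10 + 6 = 76; 76−1 = 75
i=6: 75 = 7·10 + 5 (b=10); 10→11: 7·11 + 5 = 82; 82−1 = 81
i=7: 81 = 7·11 + 4 (b=11); 11→12: 7·12 + 4 = 88; 88−1 = 87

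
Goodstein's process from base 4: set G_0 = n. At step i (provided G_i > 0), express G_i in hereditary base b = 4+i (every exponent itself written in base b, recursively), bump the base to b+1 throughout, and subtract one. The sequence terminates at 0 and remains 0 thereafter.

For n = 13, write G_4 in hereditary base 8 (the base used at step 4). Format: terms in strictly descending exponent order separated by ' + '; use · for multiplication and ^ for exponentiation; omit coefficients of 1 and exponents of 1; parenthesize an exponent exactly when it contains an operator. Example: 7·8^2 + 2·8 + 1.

2·8 + 3

(0) 13|_4 = 3·4 + 1 ↦ 3·5 + 1|_5 = 16 ⇒ 15
(1) 15|_5 = 3·5 ↦ 3·6|_6 = 18 ⇒ 17
(2) 17|_6 = 2·6 + 5 ↦ 2·7 + 5|_7 = 19 ⇒ 18
(3) 18|_7 = 2·7 + 4 ↦ 2·8 + 4|_8 = 20 ⇒ 19
(4) 19|_8 = 2·8 + 3 ↦ 2·9 + 3|_9 = 21 ⇒ 20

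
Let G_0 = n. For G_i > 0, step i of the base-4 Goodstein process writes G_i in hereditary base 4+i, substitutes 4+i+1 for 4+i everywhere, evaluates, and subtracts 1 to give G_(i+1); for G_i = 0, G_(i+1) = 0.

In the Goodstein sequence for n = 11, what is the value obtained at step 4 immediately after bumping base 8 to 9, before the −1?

16

(0) 11|_4 = 2·4 + 3 ↦ 2·5 + 3|_5 = 13 ⇒ 12
(1) 12|_5 = 2·5 + 2 ↦ 2·6 + 2|_6 = 14 ⇒ 13
(2) 13|_6 = 2·6 + 1 ↦ 2·7 + 1|_7 = 15 ⇒ 14
(3) 14|_7 = 2·7 ↦ 2·8|_8 = 16 ⇒ 15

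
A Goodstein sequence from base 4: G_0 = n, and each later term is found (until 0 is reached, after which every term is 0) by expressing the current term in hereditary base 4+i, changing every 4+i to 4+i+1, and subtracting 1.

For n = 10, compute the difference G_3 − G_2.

1

base 4: 10 = 2·4 + 2; at 5: 2·5 + 2 = 12; next = 11
base 5: 11 = 2·5 + 1; at 6: 2·6 + 1 = 13; next = 12
base 6: 12 = 2·6; at 7: 2·7 = 14; next = 13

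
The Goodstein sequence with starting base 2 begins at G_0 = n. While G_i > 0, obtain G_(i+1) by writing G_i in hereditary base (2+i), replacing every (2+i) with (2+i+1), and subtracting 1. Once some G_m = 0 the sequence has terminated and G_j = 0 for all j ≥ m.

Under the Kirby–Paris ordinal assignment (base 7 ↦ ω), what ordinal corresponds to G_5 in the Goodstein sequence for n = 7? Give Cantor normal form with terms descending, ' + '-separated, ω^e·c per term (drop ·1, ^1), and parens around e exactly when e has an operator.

G_0=7  [base 2] 2^2 + 2 + 1  →[2↦3]→  3^3 + 3 + 1 = 31  −1 ⇒ G_1=30
G_1=30  [base 3] 3^3 + 3  →[3↦4]→  4^4 + 4 = 260  −1 ⇒ G_2=259
G_2=259  [base 4] 4^4 + 3  →[4↦5]→  5^5 + 3 = 3128  −1 ⇒ G_3=3127
G_3=3127  [base 5] 5^5 + 2  →[5↦6]→  6^6 + 2 = 46658  −1 ⇒ G_4=46657
G_4=46657  [base 6] 6^6 + 1  →[6↦7]→  7^7 + 1 = 823544  −1 ⇒ G_5=823543
G_5=823543  [base 7] 7^7  →[7↦8]→  8^8 = 16777216  −1 ⇒ G_6=16777215

ω^ω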